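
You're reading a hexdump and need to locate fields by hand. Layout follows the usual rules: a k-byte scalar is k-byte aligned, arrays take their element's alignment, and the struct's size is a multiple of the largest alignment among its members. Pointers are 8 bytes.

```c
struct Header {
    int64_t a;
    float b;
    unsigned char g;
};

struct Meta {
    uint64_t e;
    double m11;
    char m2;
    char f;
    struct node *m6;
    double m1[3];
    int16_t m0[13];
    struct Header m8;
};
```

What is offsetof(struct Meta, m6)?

Header: @0: a [8B, align 8] → 8; @8: b [4B, align 4] → 12; @12: g [1B, align 1] → 13; +3 tail pad (align 8); size 16, align 8
@0: e [8B, align 8] → 8
@8: m11 [8B, align 8] → 16
@16: m2 [1B, align 1] → 17
@17: f [1B, align 1] → 18
+6 pad (align 8)
@24: m6 [8B, align 8] → 32

24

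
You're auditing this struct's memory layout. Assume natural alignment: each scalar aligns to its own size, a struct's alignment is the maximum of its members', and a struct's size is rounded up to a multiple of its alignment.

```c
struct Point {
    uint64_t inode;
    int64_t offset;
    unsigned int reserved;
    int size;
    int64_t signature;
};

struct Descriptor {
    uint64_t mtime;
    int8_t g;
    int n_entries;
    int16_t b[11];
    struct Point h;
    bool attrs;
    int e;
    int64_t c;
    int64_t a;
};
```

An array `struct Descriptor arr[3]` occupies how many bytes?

288

Point: inode at 0 (size 8, align 8) → ends 8; offset at 8 (size 8, align 8) → ends 16; reserved at 16 (size 4, align 4) → ends 20; size at 20 (size 4, align 4) → ends 24; signature at 24 (size 8, align 8) → ends 32; total 32 bytes, alignment 8
mtime at 0 (size 8, align 8) → ends 8
g at 8 (size 1, align 1) → ends 9
pad 3 to align 4 for n_entries
n_entries at 12 (size 4, align 4) → ends 16
b at 16 (size 22, align 2) → ends 38
pad 2 to align 8 for h
h at 40 (size 32, align 8) → ends 72
attrs at 72 (size 1, align 1) → ends 73
pad 3 to align 4 for e
e at 76 (size 4, align 4) → ends 80
c at 80 (size 8, align 8) → ends 88
a at 88 (size 8, align 8) → ends 96
total 96 bytes, alignment 8
array of 3: 3 × 96 = 288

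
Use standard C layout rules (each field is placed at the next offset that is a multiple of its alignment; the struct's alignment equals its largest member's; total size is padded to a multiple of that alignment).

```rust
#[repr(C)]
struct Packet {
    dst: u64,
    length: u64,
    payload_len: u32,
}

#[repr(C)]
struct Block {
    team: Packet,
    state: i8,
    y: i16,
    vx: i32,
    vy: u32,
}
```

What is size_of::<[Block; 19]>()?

Packet: 0..8  dst  (8B, 8-aligned); 8..16  length  (8B, 8-aligned); 16..20  payload_len  (4B, 4-aligned); 20..24  -- tail padding (4B); sizeof = 24, alignof = 8
0..24  team  (24B, 8-aligned)
24..25  state  (1B, 1-aligned)
25..26  -- padding (1B)
26..28  y  (2B, 2-aligned)
28..32  vx  (4B, 4-aligned)
32..36  vy  (4B, 4-aligned)
36..40  -- tail padding (4B)
sizeof = 40, alignof = 8
array of 19: 19 × 40 = 760

760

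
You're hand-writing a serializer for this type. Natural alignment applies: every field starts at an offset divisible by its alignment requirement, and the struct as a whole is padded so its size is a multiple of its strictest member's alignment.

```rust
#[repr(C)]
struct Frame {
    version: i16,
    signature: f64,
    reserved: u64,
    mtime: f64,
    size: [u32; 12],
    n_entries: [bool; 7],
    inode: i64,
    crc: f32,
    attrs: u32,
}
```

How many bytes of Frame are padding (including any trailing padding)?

7

0..2  version  (2B, 2-aligned)
2..8  -- padding (6B)
8..16  signature  (8B, 8-aligned)
16..24  reserved  (8B, 8-aligned)
24..32  mtime  (8B, 8-aligned)
32..80  size  (48B, 4-aligned)
80..87  n_entries  (7B, 1-aligned)
87..88  -- padding (1B)
88..96  inode  (8B, 8-aligned)
96..100  crc  (4B, 4-aligned)
100..104  attrs  (4B, 4-aligned)
sizeof = 104, alignof = 8
data bytes 97, size 104 → padding 7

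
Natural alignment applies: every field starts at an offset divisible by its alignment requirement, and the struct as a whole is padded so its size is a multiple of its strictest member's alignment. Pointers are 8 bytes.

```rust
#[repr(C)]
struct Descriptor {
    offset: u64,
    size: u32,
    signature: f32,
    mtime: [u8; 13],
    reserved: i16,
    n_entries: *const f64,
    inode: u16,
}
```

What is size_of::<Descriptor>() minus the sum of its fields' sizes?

offset at 0 (size 8, align 8) → ends 8
size at 8 (size 4, align 4) → ends 12
signature at 12 (size 4, align 4) → ends 16
mtime at 16 (size 13, align 1) → ends 29
pad 1 to align 2 for reserved
reserved at 30 (size 2, align 2) → ends 32
n_entries at 32 (size 8, align 8) → ends 40
inode at 40 (size 2, align 2) → ends 42
tail pad 6 to reach multiple of 8
total 48 bytes, alignment 8
data bytes 41, size 48 → padding 7

7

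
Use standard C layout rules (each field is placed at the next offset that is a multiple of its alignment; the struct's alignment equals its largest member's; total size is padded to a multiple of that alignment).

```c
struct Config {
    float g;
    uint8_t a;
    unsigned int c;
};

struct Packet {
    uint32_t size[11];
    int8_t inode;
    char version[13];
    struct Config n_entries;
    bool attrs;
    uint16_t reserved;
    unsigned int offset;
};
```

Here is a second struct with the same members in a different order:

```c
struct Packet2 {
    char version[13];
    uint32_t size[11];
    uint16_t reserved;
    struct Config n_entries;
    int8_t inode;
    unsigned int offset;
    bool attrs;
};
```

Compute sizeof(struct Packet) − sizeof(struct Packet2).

Config: 0..4  g  (4B, 4-aligned); 4..5  a  (1B, 1-aligned); 5..8  -- padding (3B); 8..12  c  (4B, 4-aligned); sizeof = 12, alignof = 4
0..44  size  (44B, 4-aligned)
44..45  inode  (1B, 1-aligned)
45..58  version  (13B, 1-aligned)
58..60  -- padding (2B)
60..72  n_entries  (12B, 4-aligned)
72..73  attrs  (1B, 1-aligned)
73..74  -- padding (1B)
74..76  reserved  (2B, 2-aligned)
76..80  offset  (4B, 4-aligned)
sizeof = 80, alignof = 4
— Packet2 —
0..13  version  (13B, 1-aligned)
13..16  -- padding (3B)
16..60  size  (44B, 4-aligned)
60..62  reserved  (2B, 2-aligned)
62..64  -- padding (2B)
64..76  n_entries  (12B, 4-aligned)
76..77  inode  (1B, 1-aligned)
77..80  -- padding (3B)
80..84  offset  (4B, 4-aligned)
84..85  attrs  (1B, 1-aligned)
85..88  -- tail padding (3B)
sizeof = 88, alignof = 4
80 − 88 = -8

-8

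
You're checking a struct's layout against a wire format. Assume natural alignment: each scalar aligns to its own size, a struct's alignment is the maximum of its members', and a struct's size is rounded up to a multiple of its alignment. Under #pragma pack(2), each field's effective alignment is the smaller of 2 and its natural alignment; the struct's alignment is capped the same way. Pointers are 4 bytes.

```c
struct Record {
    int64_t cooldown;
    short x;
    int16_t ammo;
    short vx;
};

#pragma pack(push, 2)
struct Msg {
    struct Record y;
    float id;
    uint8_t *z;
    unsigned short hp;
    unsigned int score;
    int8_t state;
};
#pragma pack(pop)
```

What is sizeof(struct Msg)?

Record: cooldown at 0 (size 8, align 8) → ends 8; x at 8 (size 2, align 2) → ends 10; ammo at 10 (size 2, align 2) → ends 12; vx at 12 (size 2, align 2) → ends 14; tail pad 2 to reach multiple of 8; total 16 bytes, alignment 8
y at 0 (size 16, align 2) → ends 16
id at 16 (size 4, align 2) → ends 20
z at 20 (size 4, align 2) → ends 24
hp at 24 (size 2, align 2) → ends 26
score at 26 (size 4, align 2) → ends 30
state at 30 (size 1, align 1) → ends 31
tail pad 1 to reach multiple of 2
total 32 bytes, alignment 2

32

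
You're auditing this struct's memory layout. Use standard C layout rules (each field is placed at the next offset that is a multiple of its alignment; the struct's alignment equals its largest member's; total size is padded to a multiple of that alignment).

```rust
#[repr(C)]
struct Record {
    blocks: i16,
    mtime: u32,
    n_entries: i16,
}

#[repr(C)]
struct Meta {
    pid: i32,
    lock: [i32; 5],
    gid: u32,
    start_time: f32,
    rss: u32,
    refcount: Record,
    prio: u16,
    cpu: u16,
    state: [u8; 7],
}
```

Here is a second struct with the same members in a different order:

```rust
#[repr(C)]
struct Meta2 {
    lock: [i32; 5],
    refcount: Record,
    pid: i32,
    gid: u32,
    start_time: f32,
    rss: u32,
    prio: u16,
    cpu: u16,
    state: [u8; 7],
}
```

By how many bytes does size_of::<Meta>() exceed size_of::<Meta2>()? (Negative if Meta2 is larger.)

0

Record: 0..2  blocks  (2B, 2-aligned); 2..4  -- padding (2B); 4..8  mtime  (4B, 4-aligned); 8..10  n_entries  (2B, 2-aligned); 10..12  -- tail padding (2B); sizeof = 12, alignof = 4
0..4  pid  (4B, 4-aligned)
4..24  lock  (20B, 4-aligned)
24..28  gid  (4B, 4-aligned)
28..32  start_time  (4B, 4-aligned)
32..36  rss  (4B, 4-aligned)
36..48  refcount  (12B, 4-aligned)
48..50  prio  (2B, 2-aligned)
50..52  cpu  (2B, 2-aligned)
52..59  state  (7B, 1-aligned)
59..60  -- tail padding (1B)
sizeof = 60, alignof = 4
— Meta2 —
0..20  lock  (20B, 4-aligned)
20..32  refcount  (12B, 4-aligned)
32..36  pid  (4B, 4-aligned)
36..40  gid  (4B, 4-aligned)
40..44  start_time  (4B, 4-aligned)
44..48  rss  (4B, 4-aligned)
48..50  prio  (2B, 2-aligned)
50..52  cpu  (2B, 2-aligned)
52..59  state  (7B, 1-aligned)
59..60  -- tail padding (1B)
sizeof = 60, alignof = 4
60 − 60 = 0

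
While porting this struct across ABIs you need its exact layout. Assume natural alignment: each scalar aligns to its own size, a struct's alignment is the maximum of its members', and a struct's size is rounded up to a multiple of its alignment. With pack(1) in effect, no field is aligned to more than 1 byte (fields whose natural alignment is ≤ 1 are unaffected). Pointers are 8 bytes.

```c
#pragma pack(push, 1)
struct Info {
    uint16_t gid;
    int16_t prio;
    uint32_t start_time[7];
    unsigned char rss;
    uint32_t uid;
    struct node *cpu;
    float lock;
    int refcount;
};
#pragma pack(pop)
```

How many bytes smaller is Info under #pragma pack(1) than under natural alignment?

natural layout:
  gid at 0 (size 2, align 2) → ends 2
  prio at 2 (size 2, align 2) → ends 4
  start_time at 4 (size 28, align 4) → ends 32
  rss at 32 (size 1, align 1) → ends 33
  pad 3 to align 4 for uid
  uid at 36 (size 4, align 4) → ends 40
  cpu at 40 (size 8, align 8) → ends 48
  lock at 48 (size 4, align 4) → ends 52
  refcount at 52 (size 4, align 4) → ends 56
  total 56 bytes, alignment 8
packed(1) layout:
  gid at 0 (size 2, align 1) → ends 2
  prio at 2 (size 2, align 1) → ends 4
  start_time at 4 (size 28, align 1) → ends 32
  rss at 32 (size 1, align 1) → ends 33
  uid at 33 (size 4, align 1) → ends 37
  cpu at 37 (size 8, align 1) → ends 45
  lock at 45 (size 4, align 1) → ends 49
  refcount at 49 (size 4, align 1) → ends 53
  total 53 bytes, alignment 1
56 − 53 = 3

3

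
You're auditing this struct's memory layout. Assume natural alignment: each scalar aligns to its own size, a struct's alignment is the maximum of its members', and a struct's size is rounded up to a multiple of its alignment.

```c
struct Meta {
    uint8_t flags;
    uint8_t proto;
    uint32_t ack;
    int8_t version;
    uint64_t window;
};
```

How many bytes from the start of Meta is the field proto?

1

flags at 0 (size 1, align 1) → ends 1
proto at 1 (size 1, align 1) → ends 2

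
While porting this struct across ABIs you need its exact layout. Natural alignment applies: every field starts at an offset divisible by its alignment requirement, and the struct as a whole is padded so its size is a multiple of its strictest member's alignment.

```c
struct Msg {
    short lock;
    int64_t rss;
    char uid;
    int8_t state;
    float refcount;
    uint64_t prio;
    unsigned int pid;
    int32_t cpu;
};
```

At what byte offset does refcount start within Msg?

20

lock at 0 (size 2, align 2) → ends 2
pad 6 to align 8 for rss
rss at 8 (size 8, align 8) → ends 16
uid at 16 (size 1, align 1) → ends 17
state at 17 (size 1, align 1) → ends 18
pad 2 to align 4 for refcount
refcount at 20 (size 4, align 4) → ends 24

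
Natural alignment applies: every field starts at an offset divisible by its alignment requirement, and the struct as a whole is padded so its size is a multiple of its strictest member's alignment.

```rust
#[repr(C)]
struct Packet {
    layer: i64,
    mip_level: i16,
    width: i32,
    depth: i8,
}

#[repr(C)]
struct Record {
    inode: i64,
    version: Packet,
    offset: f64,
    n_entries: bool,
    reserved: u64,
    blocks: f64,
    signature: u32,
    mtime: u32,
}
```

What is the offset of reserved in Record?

Packet: @0: layer [8B, align 8] → 8; @8: mip_level [2B, align 2] → 10; +2 pad (align 4); @12: width [4B, align 4] → 16; @16: depth [1B, align 1] → 17; +7 tail pad (align 8); size 24, align 8
@0: inode [8B, align 8] → 8
@8: version [24B, align 8] → 32
@32: offset [8B, align 8] → 40
@40: n_entries [1B, align 1] → 41
+7 pad (align 8)
@48: reserved [8B, align 8] → 56

48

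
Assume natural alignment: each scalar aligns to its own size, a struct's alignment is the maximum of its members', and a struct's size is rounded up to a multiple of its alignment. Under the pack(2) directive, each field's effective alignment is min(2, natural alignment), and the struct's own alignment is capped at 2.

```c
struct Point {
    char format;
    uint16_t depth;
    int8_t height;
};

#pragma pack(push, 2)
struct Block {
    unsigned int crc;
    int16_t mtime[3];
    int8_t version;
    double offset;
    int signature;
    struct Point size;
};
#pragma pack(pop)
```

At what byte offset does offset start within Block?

12

Point: 0..1  format  (1B, 1-aligned); 1..2  -- padding (1B); 2..4  depth  (2B, 2-aligned); 4..5  height  (1B, 1-aligned); 5..6  -- tail padding (1B); sizeof = 6, alignof = 2
0..4  crc  (4B, 2-aligned)
4..10  mtime  (6B, 2-aligned)
10..11  version  (1B, 1-aligned)
11..12  -- padding (1B)
12..20  offset  (8B, 2-aligned)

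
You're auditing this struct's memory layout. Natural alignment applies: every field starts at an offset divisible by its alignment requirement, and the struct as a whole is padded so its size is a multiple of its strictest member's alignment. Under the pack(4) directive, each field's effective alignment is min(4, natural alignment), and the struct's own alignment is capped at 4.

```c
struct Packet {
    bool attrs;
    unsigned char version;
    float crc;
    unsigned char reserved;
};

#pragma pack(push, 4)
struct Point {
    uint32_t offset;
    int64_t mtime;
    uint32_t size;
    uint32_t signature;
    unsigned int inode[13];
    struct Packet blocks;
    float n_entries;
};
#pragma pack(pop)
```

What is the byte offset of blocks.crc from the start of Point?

76

Packet: attrs at 0 (size 1, align 1) → ends 1; version at 1 (size 1, align 1) → ends 2; pad 2 to align 4 for crc; crc at 4 (size 4, align 4) → ends 8; reserved at 8 (size 1, align 1) → ends 9; tail pad 3 to reach multiple of 4; total 12 bytes, alignment 4
offset at 0 (size 4, align 4) → ends 4
mtime at 4 (size 8, align 4) → ends 12
size at 12 (size 4, align 4) → ends 16
signature at 16 (size 4, align 4) → ends 20
inode at 20 (size 52, align 4) → ends 72
blocks at 72 (size 12, align 4) → ends 84
within Packet: crc at 4
72 + 4 = 76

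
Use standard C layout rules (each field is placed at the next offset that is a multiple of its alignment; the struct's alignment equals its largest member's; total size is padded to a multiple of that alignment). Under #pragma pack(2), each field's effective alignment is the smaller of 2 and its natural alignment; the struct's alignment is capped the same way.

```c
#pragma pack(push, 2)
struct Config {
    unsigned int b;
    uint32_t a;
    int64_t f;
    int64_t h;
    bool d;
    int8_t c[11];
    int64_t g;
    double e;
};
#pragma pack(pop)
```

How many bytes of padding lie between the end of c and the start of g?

0

b at 0 (size 4, align 2) → ends 4
a at 4 (size 4, align 2) → ends 8
f at 8 (size 8, align 2) → ends 16
h at 16 (size 8, align 2) → ends 24
d at 24 (size 1, align 1) → ends 25
c at 25 (size 11, align 1) → ends 36
g at 36 (size 8, align 2) → ends 44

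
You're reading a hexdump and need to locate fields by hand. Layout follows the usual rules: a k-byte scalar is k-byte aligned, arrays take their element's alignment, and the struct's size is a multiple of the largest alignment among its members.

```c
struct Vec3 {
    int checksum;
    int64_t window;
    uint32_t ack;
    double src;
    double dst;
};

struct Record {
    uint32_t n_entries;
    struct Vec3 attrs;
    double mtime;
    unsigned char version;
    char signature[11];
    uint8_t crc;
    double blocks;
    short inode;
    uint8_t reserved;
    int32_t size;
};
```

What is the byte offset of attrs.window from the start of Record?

Vec3: checksum at 0 (size 4, align 4) → ends 4; pad 4 to align 8 for window; window at 8 (size 8, align 8) → ends 16; ack at 16 (size 4, align 4) → ends 20; pad 4 to align 8 for src; src at 24 (size 8, align 8) → ends 32; dst at 32 (size 8, align 8) → ends 40; total 40 bytes, alignment 8
n_entries at 0 (size 4, align 4) → ends 4
pad 4 to align 8 for attrs
attrs at 8 (size 40, align 8) → ends 48
within Vec3: window at 8
8 + 8 = 16

16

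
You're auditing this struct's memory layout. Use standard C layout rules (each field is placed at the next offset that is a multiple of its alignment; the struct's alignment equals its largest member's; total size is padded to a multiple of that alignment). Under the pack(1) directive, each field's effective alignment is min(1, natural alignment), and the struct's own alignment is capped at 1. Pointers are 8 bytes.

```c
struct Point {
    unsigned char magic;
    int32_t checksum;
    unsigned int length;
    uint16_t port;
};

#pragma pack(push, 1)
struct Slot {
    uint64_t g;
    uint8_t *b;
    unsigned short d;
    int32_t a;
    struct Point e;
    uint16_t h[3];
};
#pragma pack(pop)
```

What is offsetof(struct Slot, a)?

Point: 0..1  magic  (1B, 1-aligned); 1..4  -- padding (3B); 4..8  checksum  (4B, 4-aligned); 8..12  length  (4B, 4-aligned); 12..14  port  (2B, 2-aligned); 14..16  -- tail padding (2B); sizeof = 16, alignof = 4
0..8  g  (8B, 1-aligned)
8..16  b  (8B, 1-aligned)
16..18  d  (2B, 1-aligned)
18..22  a  (4B, 1-aligned)

18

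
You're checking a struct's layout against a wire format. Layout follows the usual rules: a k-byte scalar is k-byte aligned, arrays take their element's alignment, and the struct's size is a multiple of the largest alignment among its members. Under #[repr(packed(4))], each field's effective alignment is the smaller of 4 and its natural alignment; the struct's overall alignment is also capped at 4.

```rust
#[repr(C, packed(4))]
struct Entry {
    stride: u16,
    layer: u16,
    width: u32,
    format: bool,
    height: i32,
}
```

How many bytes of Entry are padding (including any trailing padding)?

3

@0: stride [2B, align 2] → 2
@2: layer [2B, align 2] → 4
@4: width [4B, align 4] → 8
@8: format [1B, align 1] → 9
+3 pad (align 4)
@12: height [4B, align 4] → 16
size 16, align 4
data bytes 13, size 16 → padding 3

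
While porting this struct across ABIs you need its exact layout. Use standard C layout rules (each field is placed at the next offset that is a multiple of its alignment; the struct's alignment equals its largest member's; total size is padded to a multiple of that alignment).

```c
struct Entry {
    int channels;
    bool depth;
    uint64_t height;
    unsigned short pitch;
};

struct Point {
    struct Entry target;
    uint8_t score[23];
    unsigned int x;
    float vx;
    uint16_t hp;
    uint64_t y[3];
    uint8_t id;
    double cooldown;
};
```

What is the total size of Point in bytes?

104

Entry: channels at 0 (size 4, align 4) → ends 4; depth at 4 (size 1, align 1) → ends 5; pad 3 to align 8 for height; height at 8 (size 8, align 8) → ends 16; pitch at 16 (size 2, align 2) → ends 18; tail pad 6 to reach multiple of 8; total 24 bytes, alignment 8
target at 0 (size 24, align 8) → ends 24
score at 24 (size 23, align 1) → ends 47
pad 1 to align 4 for x
x at 48 (size 4, align 4) → ends 52
vx at 52 (size 4, align 4) → ends 56
hp at 56 (size 2, align 2) → ends 58
pad 6 to align 8 for y
y at 64 (size 24, align 8) → ends 88
id at 88 (size 1, align 1) → ends 89
pad 7 to align 8 for cooldown
cooldown at 96 (size 8, align 8) → ends 104
total 104 bytes, alignment 8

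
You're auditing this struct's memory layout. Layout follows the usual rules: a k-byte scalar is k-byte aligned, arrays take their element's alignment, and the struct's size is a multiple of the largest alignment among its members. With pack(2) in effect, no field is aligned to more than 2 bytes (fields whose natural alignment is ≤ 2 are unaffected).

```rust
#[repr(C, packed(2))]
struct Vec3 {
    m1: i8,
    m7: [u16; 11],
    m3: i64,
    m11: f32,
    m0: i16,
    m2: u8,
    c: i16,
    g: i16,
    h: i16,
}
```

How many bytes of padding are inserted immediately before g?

0

@0: m1 [1B, align 1] → 1
+1 pad (align 2)
@2: m7 [22B, align 2] → 24
@24: m3 [8B, align 2] → 32
@32: m11 [4B, align 2] → 36
@36: m0 [2B, align 2] → 38
@38: m2 [1B, align 1] → 39
+1 pad (align 2)
@40: c [2B, align 2] → 42
@42: g [2B, align 2] → 44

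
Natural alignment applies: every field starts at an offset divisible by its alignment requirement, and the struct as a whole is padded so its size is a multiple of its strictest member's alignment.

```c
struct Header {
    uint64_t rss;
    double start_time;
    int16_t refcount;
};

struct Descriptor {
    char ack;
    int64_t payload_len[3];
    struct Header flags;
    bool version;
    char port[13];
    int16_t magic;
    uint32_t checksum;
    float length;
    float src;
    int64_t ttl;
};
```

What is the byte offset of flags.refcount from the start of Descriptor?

Header: @0: rss [8B, align 8] → 8; @8: start_time [8B, align 8] → 16; @16: refcount [2B, align 2] → 18; +6 tail pad (align 8); size 24, align 8
@0: ack [1B, align 1] → 1
+7 pad (align 8)
@8: payload_len [24B, align 8] → 32
@32: flags [24B, align 8] → 56
within Header: refcount at 16
32 + 16 = 48

48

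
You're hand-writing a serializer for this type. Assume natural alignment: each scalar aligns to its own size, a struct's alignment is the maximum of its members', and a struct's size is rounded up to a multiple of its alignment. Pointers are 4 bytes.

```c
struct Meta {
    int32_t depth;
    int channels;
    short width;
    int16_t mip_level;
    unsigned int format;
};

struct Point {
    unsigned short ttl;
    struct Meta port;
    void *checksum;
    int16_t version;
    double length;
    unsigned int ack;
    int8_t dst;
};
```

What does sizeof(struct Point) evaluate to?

Meta: depth at 0 (size 4, align 4) → ends 4; channels at 4 (size 4, align 4) → ends 8; width at 8 (size 2, align 2) → ends 10; mip_level at 10 (size 2, align 2) → ends 12; format at 12 (size 4, align 4) → ends 16; total 16 bytes, alignment 4
ttl at 0 (size 2, align 2) → ends 2
pad 2 to align 4 for port
port at 4 (size 16, align 4) → ends 20
checksum at 20 (size 4, align 4) → ends 24
version at 24 (size 2, align 2) → ends 26
pad 6 to align 8 for length
length at 32 (size 8, align 8) → ends 40
ack at 40 (size 4, align 4) → ends 44
dst at 44 (size 1, align 1) → ends 45
tail pad 3 to reach multiple of 8
total 48 bytes, alignment 8

48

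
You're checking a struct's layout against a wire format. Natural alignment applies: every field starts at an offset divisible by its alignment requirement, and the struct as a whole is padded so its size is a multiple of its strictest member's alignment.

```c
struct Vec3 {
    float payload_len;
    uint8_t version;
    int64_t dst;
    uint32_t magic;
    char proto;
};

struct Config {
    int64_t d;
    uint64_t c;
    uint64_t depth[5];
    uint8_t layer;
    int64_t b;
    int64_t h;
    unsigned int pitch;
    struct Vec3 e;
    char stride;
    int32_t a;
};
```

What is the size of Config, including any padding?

120 bytes

Vec3: payload_len at 0 (size 4, align 4) → ends 4; version at 4 (size 1, align 1) → ends 5; pad 3 to align 8 for dst; dst at 8 (size 8, align 8) → ends 16; magic at 16 (size 4, align 4) → ends 20; proto at 20 (size 1, align 1) → ends 21; tail pad 3 to reach multiple of 8; total 24 bytes, alignment 8
d at 0 (size 8, align 8) → ends 8
c at 8 (size 8, align 8) → ends 16
depth at 16 (size 40, align 8) → ends 56
layer at 56 (size 1, align 1) → ends 57
pad 7 to align 8 for b
b at 64 (size 8, align 8) → ends 72
h at 72 (size 8, align 8) → ends 80
pitch at 80 (size 4, align 4) → ends 84
pad 4 to align 8 for e
e at 88 (size 24, align 8) → ends 112
stride at 112 (size 1, align 1) → ends 113
pad 3 to align 4 for a
a at 116 (size 4, align 4) → ends 120
total 120 bytes, alignment 8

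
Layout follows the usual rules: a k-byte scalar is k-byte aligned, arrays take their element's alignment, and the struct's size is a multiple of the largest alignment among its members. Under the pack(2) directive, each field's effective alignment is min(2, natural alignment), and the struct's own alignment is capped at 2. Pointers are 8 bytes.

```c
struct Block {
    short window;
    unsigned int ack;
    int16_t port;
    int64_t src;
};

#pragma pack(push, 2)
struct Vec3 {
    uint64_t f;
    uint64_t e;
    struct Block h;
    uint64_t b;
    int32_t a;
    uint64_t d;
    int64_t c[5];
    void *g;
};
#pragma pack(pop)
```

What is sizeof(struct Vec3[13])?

Block: window at 0 (size 2, align 2) → ends 2; pad 2 to align 4 for ack; ack at 4 (size 4, align 4) → ends 8; port at 8 (size 2, align 2) → ends 10; pad 6 to align 8 for src; src at 16 (size 8, align 8) → ends 24; total 24 bytes, alignment 8
f at 0 (size 8, align 2) → ends 8
e at 8 (size 8, align 2) → ends 16
h at 16 (size 24, align 2) → ends 40
b at 40 (size 8, align 2) → ends 48
a at 48 (size 4, align 2) → ends 52
d at 52 (size 8, align 2) → ends 60
c at 60 (size 40, align 2) → ends 100
g at 100 (size 8, align 2) → ends 108
total 108 bytes, alignment 2
array of 13: 13 × 108 = 1404

1404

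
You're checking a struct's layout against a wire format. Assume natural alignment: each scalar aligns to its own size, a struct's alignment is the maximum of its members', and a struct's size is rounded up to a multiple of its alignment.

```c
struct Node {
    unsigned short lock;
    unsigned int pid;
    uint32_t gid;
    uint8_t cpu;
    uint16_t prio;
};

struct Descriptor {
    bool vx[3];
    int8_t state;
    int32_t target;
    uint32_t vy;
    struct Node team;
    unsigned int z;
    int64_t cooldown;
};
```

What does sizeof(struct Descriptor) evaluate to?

40 bytes

Node: 0..2  lock  (2B, 2-aligned); 2..4  -- padding (2B); 4..8  pid  (4B, 4-aligned); 8..12  gid  (4B, 4-aligned); 12..13  cpu  (1B, 1-aligned); 13..14  -- padding (1B); 14..16  prio  (2B, 2-aligned); sizeof = 16, alignof = 4
0..3  vx  (3B, 1-aligned)
3..4  state  (1B, 1-aligned)
4..8  target  (4B, 4-aligned)
8..12  vy  (4B, 4-aligned)
12..28  team  (16B, 4-aligned)
28..32  z  (4B, 4-aligned)
32..40  cooldown  (8B, 8-aligned)
sizeof = 40, alignof = 8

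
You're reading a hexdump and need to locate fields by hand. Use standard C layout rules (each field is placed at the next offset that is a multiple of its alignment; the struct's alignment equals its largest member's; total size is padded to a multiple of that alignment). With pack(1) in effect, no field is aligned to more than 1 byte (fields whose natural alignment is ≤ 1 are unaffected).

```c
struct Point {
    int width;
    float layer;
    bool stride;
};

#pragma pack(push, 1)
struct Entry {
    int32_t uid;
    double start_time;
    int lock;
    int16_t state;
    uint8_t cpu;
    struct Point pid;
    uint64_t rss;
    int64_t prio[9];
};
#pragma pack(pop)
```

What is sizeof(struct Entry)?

Point: @0: width [4B, align 4] → 4; @4: layer [4B, align 4] → 8; @8: stride [1B, align 1] → 9; +3 tail pad (align 4); size 12, align 4
@0: uid [4B, align 1] → 4
@4: start_time [8B, align 1] → 12
@12: lock [4B, align 1] → 16
@16: state [2B, align 1] → 18
@18: cpu [1B, align 1] → 19
@19: pid [12B, align 1] → 31
@31: rss [8B, align 1] → 39
@39: prio [72B, align 1] → 111
size 111, align 1

111 bytes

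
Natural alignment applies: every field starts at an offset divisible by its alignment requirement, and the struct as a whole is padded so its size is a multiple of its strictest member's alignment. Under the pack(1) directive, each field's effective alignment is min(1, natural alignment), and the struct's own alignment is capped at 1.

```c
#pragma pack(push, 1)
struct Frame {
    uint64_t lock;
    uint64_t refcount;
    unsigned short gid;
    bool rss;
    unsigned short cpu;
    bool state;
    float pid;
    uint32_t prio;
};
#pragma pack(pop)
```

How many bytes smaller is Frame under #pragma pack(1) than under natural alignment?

2

natural layout:
  @0: lock [8B, align 8] → 8
  @8: refcount [8B, align 8] → 16
  @16: gid [2B, align 2] → 18
  @18: rss [1B, align 1] → 19
  +1 pad (align 2)
  @20: cpu [2B, align 2] → 22
  @22: state [1B, align 1] → 23
  +1 pad (align 4)
  @24: pid [4B, align 4] → 28
  @28: prio [4B, align 4] → 32
  size 32, align 8
packed(1) layout:
  @0: lock [8B, align 1] → 8
  @8: refcount [8B, align 1] → 16
  @16: gid [2B, align 1] → 18
  @18: rss [1B, align 1] → 19
  @19: cpu [2B, align 1] → 21
  @21: state [1B, align 1] → 22
  @22: pid [4B, align 1] → 26
  @26: prio [4B, align 1] → 30
  size 30, align 1
32 − 30 = 2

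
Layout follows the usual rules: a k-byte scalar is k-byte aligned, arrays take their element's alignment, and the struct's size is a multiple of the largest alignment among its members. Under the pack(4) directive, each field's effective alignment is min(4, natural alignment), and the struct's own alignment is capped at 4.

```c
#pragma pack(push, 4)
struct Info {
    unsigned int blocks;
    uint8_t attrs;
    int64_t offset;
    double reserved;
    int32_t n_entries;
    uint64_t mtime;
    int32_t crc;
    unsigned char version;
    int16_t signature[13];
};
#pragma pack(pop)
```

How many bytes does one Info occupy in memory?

68 bytes

blocks at 0 (size 4, align 4) → ends 4
attrs at 4 (size 1, align 1) → ends 5
pad 3 to align 4 for offset
offset at 8 (size 8, align 4) → ends 16
reserved at 16 (size 8, align 4) → ends 24
n_entries at 24 (size 4, align 4) → ends 28
mtime at 28 (size 8, align 4) → ends 36
crc at 36 (size 4, align 4) → ends 40
version at 40 (size 1, align 1) → ends 41
pad 1 to align 2 for signature
signature at 42 (size 26, align 2) → ends 68
total 68 bytes, alignment 4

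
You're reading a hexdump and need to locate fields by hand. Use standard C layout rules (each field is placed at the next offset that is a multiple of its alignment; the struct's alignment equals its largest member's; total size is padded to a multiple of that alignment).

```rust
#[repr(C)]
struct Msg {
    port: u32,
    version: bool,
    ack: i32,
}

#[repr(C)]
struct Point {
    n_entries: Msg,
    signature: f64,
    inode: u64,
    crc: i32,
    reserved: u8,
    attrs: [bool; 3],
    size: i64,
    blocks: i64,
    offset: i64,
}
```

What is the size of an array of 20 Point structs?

1280

Msg: 0..4  port  (4B, 4-aligned); 4..5  version  (1B, 1-aligned); 5..8  -- padding (3B); 8..12  ack  (4B, 4-aligned); sizeof = 12, alignof = 4
0..12  n_entries  (12B, 4-aligned)
12..16  -- padding (4B)
16..24  signature  (8B, 8-aligned)
24..32  inode  (8B, 8-aligned)
32..36  crc  (4B, 4-aligned)
36..37  reserved  (1B, 1-aligned)
37..40  attrs  (3B, 1-aligned)
40..48  size  (8B, 8-aligned)
48..56  blocks  (8B, 8-aligned)
56..64  offset  (8B, 8-aligned)
sizeof = 64, alignof = 8
array of 20: 20 × 64 = 1280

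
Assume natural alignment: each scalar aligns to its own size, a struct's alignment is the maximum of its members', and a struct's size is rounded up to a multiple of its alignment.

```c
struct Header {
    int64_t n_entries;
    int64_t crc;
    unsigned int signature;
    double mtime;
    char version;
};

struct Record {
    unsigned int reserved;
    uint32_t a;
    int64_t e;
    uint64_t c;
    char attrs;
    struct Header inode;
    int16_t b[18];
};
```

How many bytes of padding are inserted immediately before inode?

7

Header: n_entries at 0 (size 8, align 8) → ends 8; crc at 8 (size 8, align 8) → ends 16; signature at 16 (size 4, align 4) → ends 20; pad 4 to align 8 for mtime; mtime at 24 (size 8, align 8) → ends 32; version at 32 (size 1, align 1) → ends 33; tail pad 7 to reach multiple of 8; total 40 bytes, alignment 8
reserved at 0 (size 4, align 4) → ends 4
a at 4 (size 4, align 4) → ends 8
e at 8 (size 8, align 8) → ends 16
c at 16 (size 8, align 8) → ends 24
attrs at 24 (size 1, align 1) → ends 25
pad 7 to align 8 for inode
inode at 32 (size 40, align 8) → ends 72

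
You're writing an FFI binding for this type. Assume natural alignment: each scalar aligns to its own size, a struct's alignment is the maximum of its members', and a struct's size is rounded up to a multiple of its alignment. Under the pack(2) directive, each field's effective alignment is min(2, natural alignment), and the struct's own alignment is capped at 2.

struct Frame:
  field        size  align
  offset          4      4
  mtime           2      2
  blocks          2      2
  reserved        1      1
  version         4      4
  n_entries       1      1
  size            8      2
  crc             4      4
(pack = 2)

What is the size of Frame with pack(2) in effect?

28

@0: offset [4B, align 2] → 4
@4: mtime [2B, align 2] → 6
@6: blocks [2B, align 2] → 8
@8: reserved [1B, align 1] → 9
+1 pad (align 2)
@10: version [4B, align 2] → 14
@14: n_entries [1B, align 1] → 15
+1 pad (align 2)
@16: size [8B, align 2] → 24
@24: crc [4B, align 2] → 28
size 28, align 2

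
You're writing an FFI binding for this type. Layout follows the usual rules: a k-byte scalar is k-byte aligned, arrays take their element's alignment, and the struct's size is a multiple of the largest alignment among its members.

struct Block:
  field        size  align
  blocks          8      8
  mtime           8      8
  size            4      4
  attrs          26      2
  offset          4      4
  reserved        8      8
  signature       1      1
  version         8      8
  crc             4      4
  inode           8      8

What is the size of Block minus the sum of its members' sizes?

17

@0: blocks [8B, align 8] → 8
@8: mtime [8B, align 8] → 16
@16: size [4B, align 4] → 20
@20: attrs [26B, align 2] → 46
+2 pad (align 4)
@48: offset [4B, align 4] → 52
+4 pad (align 8)
@56: reserved [8B, align 8] → 64
@64: signature [1B, align 1] → 65
+7 pad (align 8)
@72: version [8B, align 8] → 80
@80: crc [4B, align 4] → 84
+4 pad (align 8)
@88: inode [8B, align 8] → 96
size 96, align 8
data bytes 79, size 96 → padding 17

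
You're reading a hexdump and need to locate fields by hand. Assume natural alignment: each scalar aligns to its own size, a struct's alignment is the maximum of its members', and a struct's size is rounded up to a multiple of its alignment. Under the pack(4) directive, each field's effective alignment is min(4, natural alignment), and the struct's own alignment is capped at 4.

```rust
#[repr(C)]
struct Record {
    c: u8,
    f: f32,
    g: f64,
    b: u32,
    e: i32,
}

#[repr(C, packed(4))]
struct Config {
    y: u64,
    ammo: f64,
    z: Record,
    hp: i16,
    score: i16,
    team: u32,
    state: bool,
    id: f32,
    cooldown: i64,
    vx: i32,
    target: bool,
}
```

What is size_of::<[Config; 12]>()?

Record: 0..1  c  (1B, 1-aligned); 1..4  -- padding (3B); 4..8  f  (4B, 4-aligned); 8..16  g  (8B, 8-aligned); 16..20  b  (4B, 4-aligned); 20..24  e  (4B, 4-aligned); sizeof = 24, alignof = 8
0..8  y  (8B, 4-aligned)
8..16  ammo  (8B, 4-aligned)
16..40  z  (24B, 4-aligned)
40..42  hp  (2B, 2-aligned)
42..44  score  (2B, 2-aligned)
44..48  team  (4B, 4-aligned)
48..49  state  (1B, 1-aligned)
49..52  -- padding (3B)
52..56  id  (4B, 4-aligned)
56..64  cooldown  (8B, 4-aligned)
64..68  vx  (4B, 4-aligned)
68..69  target  (1B, 1-aligned)
69..72  -- tail padding (3B)
sizeof = 72, alignof = 4
array of 12: 12 × 72 = 864

864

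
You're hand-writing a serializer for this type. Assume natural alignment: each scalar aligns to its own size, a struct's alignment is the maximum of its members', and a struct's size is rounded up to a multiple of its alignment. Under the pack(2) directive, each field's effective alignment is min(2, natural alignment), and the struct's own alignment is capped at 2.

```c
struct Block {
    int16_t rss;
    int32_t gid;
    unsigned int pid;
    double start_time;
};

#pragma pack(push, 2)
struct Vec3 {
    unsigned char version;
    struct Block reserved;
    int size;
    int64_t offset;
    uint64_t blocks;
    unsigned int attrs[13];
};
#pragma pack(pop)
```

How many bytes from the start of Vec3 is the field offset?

Block: @0: rss [2B, align 2] → 2; +2 pad (align 4); @4: gid [4B, align 4] → 8; @8: pid [4B, align 4] → 12; +4 pad (align 8); @16: start_time [8B, align 8] → 24; size 24, align 8
@0: version [1B, align 1] → 1
+1 pad (align 2)
@2: reserved [24B, align 2] → 26
@26: size [4B, align 2] → 30
@30: offset [8B, align 2] → 38

30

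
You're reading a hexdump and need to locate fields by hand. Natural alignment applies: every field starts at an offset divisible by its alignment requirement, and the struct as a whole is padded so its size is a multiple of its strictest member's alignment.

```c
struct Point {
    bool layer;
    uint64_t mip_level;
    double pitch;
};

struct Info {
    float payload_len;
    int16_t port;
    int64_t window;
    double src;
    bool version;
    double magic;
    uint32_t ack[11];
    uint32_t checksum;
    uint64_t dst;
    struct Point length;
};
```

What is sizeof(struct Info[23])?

Point: layer at 0 (size 1, align 1) → ends 1; pad 7 to align 8 for mip_level; mip_level at 8 (size 8, align 8) → ends 16; pitch at 16 (size 8, align 8) → ends 24; total 24 bytes, alignment 8
payload_len at 0 (size 4, align 4) → ends 4
port at 4 (size 2, align 2) → ends 6
pad 2 to align 8 for window
window at 8 (size 8, align 8) → ends 16
src at 16 (size 8, align 8) → ends 24
version at 24 (size 1, align 1) → ends 25
pad 7 to align 8 for magic
magic at 32 (size 8, align 8) → ends 40
ack at 40 (size 44, align 4) → ends 84
checksum at 84 (size 4, align 4) → ends 88
dst at 88 (size 8, align 8) → ends 96
length at 96 (size 24, align 8) → ends 120
total 120 bytes, alignment 8
array of 23: 23 × 120 = 2760

2760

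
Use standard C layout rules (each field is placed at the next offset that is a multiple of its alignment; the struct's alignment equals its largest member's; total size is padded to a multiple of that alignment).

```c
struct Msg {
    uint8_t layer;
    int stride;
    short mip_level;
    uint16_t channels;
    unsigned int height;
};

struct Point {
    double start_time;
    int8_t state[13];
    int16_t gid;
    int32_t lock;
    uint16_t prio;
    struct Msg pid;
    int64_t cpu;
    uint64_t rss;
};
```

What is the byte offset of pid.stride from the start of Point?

36

Msg: 0..1  layer  (1B, 1-aligned); 1..4  -- padding (3B); 4..8  stride  (4B, 4-aligned); 8..10  mip_level  (2B, 2-aligned); 10..12  channels  (2B, 2-aligned); 12..16  height  (4B, 4-aligned); sizeof = 16, alignof = 4
0..8  start_time  (8B, 8-aligned)
8..21  state  (13B, 1-aligned)
21..22  -- padding (1B)
22..24  gid  (2B, 2-aligned)
24..28  lock  (4B, 4-aligned)
28..30  prio  (2B, 2-aligned)
30..32  -- padding (2B)
32..48  pid  (16B, 4-aligned)
within Msg: stride at 4
32 + 4 = 36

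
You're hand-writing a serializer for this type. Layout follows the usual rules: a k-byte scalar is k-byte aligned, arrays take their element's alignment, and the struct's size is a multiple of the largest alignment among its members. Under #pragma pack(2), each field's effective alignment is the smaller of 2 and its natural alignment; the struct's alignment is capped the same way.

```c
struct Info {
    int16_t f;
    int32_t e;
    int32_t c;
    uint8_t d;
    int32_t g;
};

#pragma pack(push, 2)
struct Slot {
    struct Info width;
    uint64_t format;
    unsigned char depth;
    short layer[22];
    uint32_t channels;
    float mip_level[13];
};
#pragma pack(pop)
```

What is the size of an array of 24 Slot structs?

3120

Info: @0: f [2B, align 2] → 2; +2 pad (align 4); @4: e [4B, align 4] → 8; @8: c [4B, align 4] → 12; @12: d [1B, align 1] → 13; +3 pad (align 4); @16: g [4B, align 4] → 20; size 20, align 4
@0: width [20B, align 2] → 20
@20: format [8B, align 2] → 28
@28: depth [1B, align 1] → 29
+1 pad (align 2)
@30: layer [44B, align 2] → 74
@74: channels [4B, align 2] → 78
@78: mip_level [52B, align 2] → 130
size 130, align 2
array of 24: 24 × 130 = 3120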